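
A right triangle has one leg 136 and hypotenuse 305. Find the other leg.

a² = c² - b² = 93025 - 18496 = 74529
a = 273

273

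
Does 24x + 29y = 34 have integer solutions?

Step 1: Compute gcd(24, 29).
gcd(24, 29) = 1

Step 2: Check divisibility.
Does 1 divide 34? 34 = 1 x 34, so yes.

By the theorem on linear Diophantine equations, 24x + 29y = 34 has integer solutions if and only if gcd(24, 29) divides 34. Since 1 | 34, solutions exist.

Yes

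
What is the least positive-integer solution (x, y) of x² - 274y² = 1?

We seek the smallest positive integers (x, y) with x² - 274y² = 1, i.e., x² = 274y² + 1.
Try successive y values:
y = 1: x² = 274·1² + 1 = 275, not a perfect square
y = 2: x² = 274·2² + 1 = 1097, not a perfect square
y = 3: x² = 274·3² + 1 = 2467, not a perfect square
... continuing the search (or via continued fractions) ...
y = 239190: x² = 274·239190² + 1 = 15676048571401, x = 3959299 ✓

Verify: 3959299² - 274·239190² = 15676048571401 - 15676048571400 = 1 ✓

x = 3959299, y = 239190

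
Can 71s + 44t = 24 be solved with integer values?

Step 1: Compute gcd(71, 44).
gcd(71, 44) = 1

Step 2: Check divisibility.
Does 1 divide 24? 24 = 1 x 24, so yes.

By the theorem on linear Diophantine equations, 71s + 44t = 24 has integer solutions if and only if gcd(71, 44) divides 24. Since 1 | 24, solutions exist.

Yes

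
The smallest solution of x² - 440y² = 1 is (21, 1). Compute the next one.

Solutions to x² - Dy² = 1 are generated by powers of (x₀ + y₀√D).
The next solution satisfies x₁ + y₁√440 = (x₀ + y₀√440)², giving:
x₁ = x₀² + 440y₀² = 21² + 440·1² = 441 + 440 = 881
y₁ = 2x₀y₀ = 2·21·1 = 42

Verify: 881² - 440·42² = 776161 - 776160 = 1 ✓

x = 881, y = 42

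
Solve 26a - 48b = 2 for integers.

Step 1: Check solvability.
gcd(26, 48) = 2
Since 2 divides 2, solutions exist.

Step 2: Apply extended Euclidean algorithm to find gcd.
We find integers such that 26*x0 + 48*y0 = 2

Step 3: Scale the particular solution.
Multiply by 2/2 = 1:
a = -11, b = -6

Step 4: Verify.
26*(-11) - 48*(-6) = 2 = 2 ✓

a = -11, b = -6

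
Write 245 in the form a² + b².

We need to find integers a, b > 0 such that a² + b² = 245.
Trying a = 7: b² = 245 - 7² = 245 - 49 = 196
b = 14
Check: 7² + 14² = 49 + 196 = 245 ✓

245 = 7² + 14²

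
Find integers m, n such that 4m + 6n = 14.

Step 1: Check solvability.
gcd(4, 6) = 2
Since 2 divides 14, solutions exist.

Step 2: Apply extended Euclidean algorithm to find gcd.
We find integers such that 4*x0 + 6*y0 = 2

Step 3: Scale the particular solution.
Multiply by 14/2 = 7:
m = -7, n = 7

Step 4: Verify.
4*(-7) + 6*(7) = 14 = 14 ✓

m = -7, n = 7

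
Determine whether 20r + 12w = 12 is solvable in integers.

Step 1: Compute gcd(20, 12).
gcd(20, 12) = 4

Step 2: Check divisibility.
Does 4 divide 12? 12 = 4 x 3, so yes.

By the theorem on linear Diophantine equations, 20r + 12w = 12 has integer solutions if and only if gcd(20, 12) divides 12. Since 4 | 12, solutions exist.

Yes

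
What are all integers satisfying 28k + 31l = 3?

Step 1: Compute gcd(28, 31) = 1.
Since 1 divides 3, solutions exist.

Step 2: Find a particular solution using extended Euclidean algorithm.
We get k₀ = 30, l₀ = -27.
Check: 28*30 + 31*-27 = 3 = 3 ✓

Step 3: Write the general solution.
k = 30 + (31/1)t = 30 + 31t
l = -27 - (28/1)t = -27 - 28t
for any integer t.

k = 30 + 31t, l = -27 - 28t for integer t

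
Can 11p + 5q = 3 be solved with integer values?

Step 1: Compute gcd(11, 5).
gcd(11, 5) = 1

Step 2: Check divisibility.
Does 1 divide 3? 3 = 1 x 3, so yes.

By the theorem on linear Diophantine equations, 11p + 5q = 3 has integer solutions if and only if gcd(11, 5) divides 3. Since 1 | 3, solutions exist.

Yes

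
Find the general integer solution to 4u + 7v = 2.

Step 1: Compute gcd(4, 7) = 1.
Since 1 divides 2, solutions exist.

Step 2: Find a particular solution using extended Euclidean algorithm.
We get u₀ = 4, v₀ = -2.
Check: 4*4 + 7*-2 = 2 = 2 ✓

Step 3: Write the general solution.
u = 4 + (7/1)t = 4 + 7t
v = -2 - (4/1)t = -2 - 4t
for any integer t.

u = 4 + 7t, v = -2 - 4t for integer t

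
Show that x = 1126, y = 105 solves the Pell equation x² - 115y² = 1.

Compute x² = 1126² = 1267876
Compute 115y² = 115·105² = 115·11025 = 1267875
x² - 115y² = 1267876 - 1267875 = 1
Since this equals 1, (1126, 105) is a solution.

Yes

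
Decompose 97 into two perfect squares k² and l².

We need to find integers k, l > 0 such that k² + l² = 97.
Trying k = 4: l² = 97 - 4² = 97 - 16 = 81
l = 9
Check: 4² + 9² = 16 + 81 = 97 ✓

97 = 4² + 9²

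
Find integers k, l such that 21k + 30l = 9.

Step 1: Check solvability.
gcd(21, 30) = 3
Since 3 divides 9, solutions exist.

Step 2: Apply extended Euclidean algorithm to find gcd.
We find integers such that 21*x0 + 30*y0 = 3

Step 3: Scale the particular solution.
Multiply by 9/3 = 3:
k = 9, l = -6

Step 4: Verify.
21*(9) + 30*(-6) = 9 = 9 ✓

k = 9, l = -6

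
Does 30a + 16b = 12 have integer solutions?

Step 1: Compute gcd(30, 16).
gcd(30, 16) = 2

Step 2: Check divisibility.
Does 2 divide 12? 12 = 2 x 6, so yes.

By the theorem on linear Diophantine equations, 30a + 16b = 12 has integer solutions if and only if gcd(30, 16) divides 12. Since 2 | 12, solutions exist.

Yes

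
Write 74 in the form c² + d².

We need to find integers c, d > 0 such that c² + d² = 74.
Trying c = 5: d² = 74 - 5² = 74 - 25 = 49
d = 7
Check: 5² + 7² = 25 + 49 = 74 ✓

74 = 5² + 7²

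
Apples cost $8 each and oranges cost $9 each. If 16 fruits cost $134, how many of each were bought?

Let a = apples, o = oranges.
a + o = 16
8a + 9o = 134
Substitute o = 16 - a:
8a + 9(16 - a) = 134
(8 - 9)a = 134 - 144
-1a = -10
a = 10, o = 16 - 10 = 6

Apples: 10, Oranges: 6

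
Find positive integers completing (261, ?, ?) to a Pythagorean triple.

We need the other leg and hypotenuse such that 261² + x² = c².
Take x = 380, c = 461: 261² + 380² = 68121 + 144400 = 212521 = 461² ✓
Triple: (261, 380, 461)

(261, 380, 461)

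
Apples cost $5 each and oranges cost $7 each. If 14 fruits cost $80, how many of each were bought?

Let a = apples, o = oranges.
a + o = 14
5a + 7o = 80
Substitute o = 14 - a:
5a + 7(14 - a) = 80
(5 - 7)a = 80 - 98
-2a = -18
a = 9, o = 14 - 9 = 5

Apples: 9, Oranges: 5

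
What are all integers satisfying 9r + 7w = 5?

Step 1: Compute gcd(9, 7) = 1.
Since 1 divides 5, solutions exist.

Step 2: Find a particular solution using extended Euclidean algorithm.
We get r₀ = -15, w₀ = 20.
Check: 9*-15 + 7*20 = 5 = 5 ✓

Step 3: Write the general solution.
r = -15 + (7/1)t = -15 + 7t
w = 20 - (9/1)t = 20 - 9t
for any integer t.

r = -15 + 7t, w = 20 - 9t for integer t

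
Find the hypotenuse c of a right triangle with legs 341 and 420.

c² = a² + b² = 341² + 420² = 116281 + 176400 = 292681
c = 541

541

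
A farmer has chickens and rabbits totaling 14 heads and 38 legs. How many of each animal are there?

Let c = chickens, r = rabbits.
Heads: c + r = 14
Legs: 2c + 4r = 38
From the first equation, c = 14 - r. Substitute:
2(14 - r) + 4r = 38
28 + 2r = 38
r = (38 - 28)/2 = 5
c = 14 - 5 = 9

Chickens: 9, Rabbits: 5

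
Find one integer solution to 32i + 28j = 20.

Step 1: Check solvability.
gcd(32, 28) = 4
Since 4 divides 20, solutions exist.

Step 2: Apply extended Euclidean algorithm to find gcd.
We find integers such that 32*x0 + 28*y0 = 4

Step 3: Scale the particular solution.
Multiply by 20/4 = 5:
i = 5, j = -5

Step 4: Verify.
32*(5) + 28*(-5) = 20 = 20 ✓

i = 5, j = -5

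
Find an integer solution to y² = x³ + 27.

Try small integer x values and check whether x³ + 27 is a perfect square.
x = -3: x³ + 27 = -3³ + 27 = -27 + 27 = 0
Is 0 a perfect square? 0² = 0 ✓
So (x, y) = (-3, 0) is a solution.

x = -3, y = 0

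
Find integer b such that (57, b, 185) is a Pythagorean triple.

b² = c² - a² = 185² - 57² = 34225 - 3249 = 30976
b = sqrt(30976) = 176

176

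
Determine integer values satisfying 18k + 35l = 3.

Step 1: Check solvability.
gcd(18, 35) = 1
Since 1 divides 3, solutions exist.

Step 2: Apply extended Euclidean algorithm to find gcd.
We find integers such that 18*x0 + 35*y0 = 1

Step 3: Scale the particular solution.
Multiply by 3/1 = 3:
k = 6, l = -3

Step 4: Verify.
18*(6) + 35*(-3) = 3 = 3 ✓

k = 6, l = -3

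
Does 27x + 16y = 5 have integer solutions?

Step 1: Compute gcd(27, 16).
gcd(27, 16) = 1

Step 2: Check divisibility.
Does 1 divide 5? 5 = 1 x 5, so yes.

By the theorem on linear Diophantine equations, 27x + 16y = 5 has integer solutions if and only if gcd(27, 16) divides 5. Since 1 | 5, solutions exist.

Yes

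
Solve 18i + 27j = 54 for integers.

Step 1: Check solvability.
gcd(18, 27) = 9
Since 9 divides 54, solutions exist.

Step 2: Apply extended Euclidean algorithm to find gcd.
We find integers such that 18*x0 + 27*y0 = 9

Step 3: Scale the particular solution.
Multiply by 54/9 = 6:
i = -6, j = 6

Step 4: Verify.
18*(-6) + 27*(6) = 54 = 54 ✓

i = -6, j = 6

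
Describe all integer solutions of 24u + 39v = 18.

Step 1: Compute gcd(24, 39) = 3.
Since 3 divides 18, solutions exist.

Step 2: Find a particular solution using extended Euclidean algorithm.
We get u₀ = 30, v₀ = -18.
Check: 24*30 + 39*-18 = 18 = 18 ✓

Step 3: Write the general solution.
u = 30 + (39/3)t = 30 + 13t
v = -18 - (24/3)t = -18 - 8t
for any integer t.

u = 30 + 13t, v = -18 - 8t for integer t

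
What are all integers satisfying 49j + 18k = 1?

Step 1: Compute gcd(49, 18) = 1.
Since 1 divides 1, solutions exist.

Step 2: Find a particular solution using extended Euclidean algorithm.
We get j₀ = 7, k₀ = -19.
Check: 49*7 + 18*-19 = 1 = 1 ✓

Step 3: Write the general solution.
j = 7 + (18/1)t = 7 + 18t
k = -19 - (49/1)t = -19 - 49t
for any integer t.

j = 7 + 18t, k = -19 - 49t for integer t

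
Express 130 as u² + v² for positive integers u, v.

We need to find integers u, v > 0 such that u² + v² = 130.
Trying u = 3: v² = 130 - 3² = 130 - 9 = 121
v = 11
Check: 3² + 11² = 9 + 121 = 130 ✓

130 = 3² + 11²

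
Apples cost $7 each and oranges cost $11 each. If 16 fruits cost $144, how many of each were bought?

Let a = apples, o = oranges.
a + o = 16
7a + 11o = 144
Substitute o = 16 - a:
7a + 11(16 - a) = 144
(7 - 11)a = 144 - 176
-4a = -32
a = 8, o = 16 - 8 = 8

Apples: 8, Oranges: 8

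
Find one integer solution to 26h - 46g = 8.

Step 1: Check solvability.
gcd(26, 46) = 2
Since 2 divides 8, solutions exist.

Step 2: Apply extended Euclidean algorithm to find gcd.
We find integers such that 26*x0 + 46*y0 = 2

Step 3: Scale the particular solution.
Multiply by 8/2 = 4:
h = -28, g = -16

Step 4: Verify.
26*(-28) - 46*(-16) = 8 = 8 ✓

h = -28, g = -16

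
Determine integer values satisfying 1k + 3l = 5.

Step 1: Check solvability.
gcd(1, 3) = 1
Since 1 divides 5, solutions exist.

Step 2: Apply extended Euclidean algorithm to find gcd.
We find integers such that 1*x0 + 3*y0 = 1

Step 3: Scale the particular solution.
Multiply by 5/1 = 5:
k = 5, l = 0

Step 4: Verify.
1*(5) + 3*(0) = 5 = 5 ✓

k = 5, l = 0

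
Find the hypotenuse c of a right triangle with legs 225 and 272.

c² = a² + b² = 225² + 272² = 50625 + 73984 = 124609
c = 353

353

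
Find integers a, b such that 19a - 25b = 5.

Step 1: Check solvability.
gcd(19, 25) = 1
Since 1 divides 5, solutions exist.

Step 2: Apply extended Euclidean algorithm to find gcd.
We find integers such that 19*x0 + 25*y0 = 1

Step 3: Scale the particular solution.
Multiply by 5/1 = 5:
a = 20, b = 15

Step 4: Verify.
19*(20) - 25*(15) = 5 = 5 ✓

a = 20, b = 15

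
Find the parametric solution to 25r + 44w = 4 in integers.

Step 1: Compute gcd(25, 44) = 1.
Since 1 divides 4, solutions exist.

Step 2: Find a particular solution using extended Euclidean algorithm.
We get r₀ = -28, w₀ = 16.
Check: 25*-28 + 44*16 = 4 = 4 ✓

Step 3: Write the general solution.
r = -28 + (44/1)t = -28 + 44t
w = 16 - (25/1)t = 16 - 25t
for any integer t.

r = -28 + 44t, w = 16 - 25t for integer t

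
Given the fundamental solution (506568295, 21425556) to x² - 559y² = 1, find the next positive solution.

Solutions to x² - Dy² = 1 are generated by powers of (x₀ + y₀√D).
The next solution satisfies x₁ + y₁√559 = (x₀ + y₀√559)², giving:
x₁ = x₀² + 559y₀² = 506568295² + 559·21425556² = 256611437499207025 + 256611437499207024 = 513222874998414049
y₁ = 2x₀y₀ = 2·506568295·21425556 = 21707014744694040

Verify: 513222874998414049² - 559·21707014744694040² = 263397719421637732336344265240574401 - 263397719421637732336344265240574400 = 1 ✓

x = 513222874998414049, y = 21707014744694040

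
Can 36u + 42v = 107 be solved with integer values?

Step 1: Compute gcd(36, 42).
gcd(36, 42) = 6

Step 2: Check divisibility.
Does 6 divide 107? 107 = 6 x 17 + 5, so no.

By the theorem on linear Diophantine equations, 36u + 42v = 107 has integer solutions if and only if gcd(36, 42) divides 107. Since 6 does not divide 107, no solutions exist.

No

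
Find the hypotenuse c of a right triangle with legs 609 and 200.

c² = a² + b² = 609² + 200² = 370881 + 40000 = 410881
c = sqrt(410881) = 641

641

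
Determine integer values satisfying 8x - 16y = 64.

Step 1: Check solvability.
gcd(8, 16) = 8
Since 8 divides 64, solutions exist.

Step 2: Apply extended Euclidean algorithm to find gcd.
We find integers such that 8*x0 + 16*y0 = 8

Step 3: Scale the particular solution.
Multiply by 64/8 = 8:
x = 8, y = 0

Step 4: Verify.
8*(8) - 16*(0) = 64 = 64 ✓

x = 8, y = 0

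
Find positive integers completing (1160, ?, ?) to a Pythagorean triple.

We need the other leg and hypotenuse such that 1160² + x² = c².
Take x = 441, c = 1241: 1160² + 441² = 1345600 + 194481 = 1540081 = 1241² ✓
Triple: (441, 1160, 1241)

(441, 1160, 1241)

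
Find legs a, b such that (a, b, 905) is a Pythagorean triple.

We need a² + b² = 905² = 819025.
Trying: 663² + 616² = 439569 + 379456 = 819025 ✓

(663, 616, 905)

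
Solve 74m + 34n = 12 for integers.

Step 1: Check solvability.
gcd(74, 34) = 2
Since 2 divides 12, solutions exist.

Step 2: Apply extended Euclidean algorithm to find gcd.
We find integers such that 74*x0 + 34*y0 = 2

Step 3: Scale the particular solution.
Multiply by 12/2 = 6:
m = 36, n = -78

Step 4: Verify.
74*(36) + 34*(-78) = 12 = 12 ✓

m = 36, n = -78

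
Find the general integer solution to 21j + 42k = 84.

Step 1: Compute gcd(21, 42) = 21.
Since 21 divides 84, solutions exist.

Step 2: Find a particular solution using extended Euclidean algorithm.
We get j₀ = 4, k₀ = 0.
Check: 21*4 + 42*0 = 84 = 84 ✓

Step 3: Write the general solution.
j = 4 + (42/21)t = 4 + 2t
k = 0 - (21/21)t = 0 - 1t
for any integer t.

j = 4 + 2t, k = 0 - 1t for integer t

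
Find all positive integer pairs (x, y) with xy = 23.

The positive divisors of 23 are: 1, 23.
Each divisor d gives the pair (d, 23/d):
(1, 23), (23, 1)

(1, 23), (23, 1)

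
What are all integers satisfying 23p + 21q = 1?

Step 1: Compute gcd(23, 21) = 1.
Since 1 divides 1, solutions exist.

Step 2: Find a particular solution using extended Euclidean algorithm.
We get p₀ = -10, q₀ = 11.
Check: 23*-10 + 21*11 = 1 = 1 ✓

Step 3: Write the general solution.
p = -10 + (21/1)t = -10 + 21t
q = 11 - (23/1)t = 11 - 23t
for any integer t.

p = -10 + 21t, q = 11 - 23t for integer t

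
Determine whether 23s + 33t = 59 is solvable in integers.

Step 1: Compute gcd(23, 33).
gcd(23, 33) = 1

Step 2: Check divisibility.
Does 1 divide 59? 59 = 1 x 59, so yes.

By the theorem on linear Diophantine equations, 23s + 33t = 59 has integer solutions if and only if gcd(23, 33) divides 59. Since 1 | 59, solutions exist.

Yes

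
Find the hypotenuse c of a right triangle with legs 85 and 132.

c² = a² + b² = 85² + 132² = 7225 + 17424 = 24649
c = 157

157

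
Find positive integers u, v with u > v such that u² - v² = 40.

Factor: u² - v² = (u+v)(u-v) = 40.
We need two factors of 40 with the same parity.
Use u+v = 20 and u-v = 2 (product 20·2 = 40).
Adding: 2u = 22, so u = 11.
Subtracting: 2v = 18, so v = 9.
Check: 11² - 9² = 121 - 81 = 40 ✓

u = 11, v = 9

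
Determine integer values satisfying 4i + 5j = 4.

Step 1: Check solvability.
gcd(4, 5) = 1
Since 1 divides 4, solutions exist.

Step 2: Apply extended Euclidean algorithm to find gcd.
We find integers such that 4*x0 + 5*y0 = 1

Step 3: Scale the particular solution.
Multiply by 4/1 = 4:
i = -4, j = 4

Step 4: Verify.
4*(-4) + 5*(4) = 4 = 4 ✓

i = -4, j = 4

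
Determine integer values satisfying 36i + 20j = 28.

Step 1: Check solvability.
gcd(36, 20) = 4
Since 4 divides 28, solutions exist.

Step 2: Apply extended Euclidean algorithm to find gcd.
We find integers such that 36*x0 + 20*y0 = 4

Step 3: Scale the particular solution.
Multiply by 28/4 = 7:
i = -7, j = 14

Step 4: Verify.
36*(-7) + 20*(14) = 28 = 28 ✓

i = -7, j = 14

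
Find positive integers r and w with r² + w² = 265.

We need to find integers r, w > 0 such that r² + w² = 265.
Trying r = 3: w² = 265 - 3² = 265 - 9 = 256
w = 16
Check: 3² + 16² = 9 + 256 = 265 ✓

265 = 3² + 16²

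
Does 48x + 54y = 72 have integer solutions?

Step 1: Compute gcd(48, 54).
gcd(48, 54) = 6

Step 2: Check divisibility.
Does 6 divide 72? 72 = 6 x 12, so yes.

By the theorem on linear Diophantine equations, 48x + 54y = 72 has integer solutions if and only if gcd(48, 54) divides 72. Since 6 | 72, solutions exist.

Yes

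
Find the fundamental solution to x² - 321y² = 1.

We seek the smallest positive integers (x, y) with x² - 321y² = 1, i.e., x² = 321y² + 1.
Try successive y values:
y = 1: x² = 321·1² + 1 = 322, not a perfect square
y = 2: x² = 321·2² + 1 = 1285, not a perfect square
y = 3: x² = 321·3² + 1 = 2890, not a perfect square
... continuing the search (or via continued fractions) ...
y = 12: x² = 321·12² + 1 = 46225, x = 215 ✓

Verify: 215² - 321·12² = 46225 - 46224 = 1 ✓

x = 215, y = 12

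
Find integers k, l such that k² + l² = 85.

We need to find integers k, l > 0 such that k² + l² = 85.
Trying k = 2: l² = 85 - 2² = 85 - 4 = 81
l = 9
Check: 2² + 9² = 4 + 81 = 85 ✓

85 = 2² + 9²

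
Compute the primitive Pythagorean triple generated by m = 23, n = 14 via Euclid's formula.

a = m² - n² = 23² - 14² = 529 - 196 = 333
b = 2mn = 2·23·14 = 644
c = m² + n² = 529 + 196 = 725
Verify: 333² + 644² = 110889 + 414736 = 525625 = 725² ✓

(333, 644, 725)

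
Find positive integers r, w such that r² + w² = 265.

Search for r with 265 - r² a perfect square.
r = 3: 265 - 3² = 265 - 9 = 256 = 16² ✓
So r = 3, w = 16.

r = 3, w = 16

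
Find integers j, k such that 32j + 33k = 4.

Step 1: Check solvability.
gcd(32, 33) = 1
Since 1 divides 4, solutions exist.

Step 2: Apply extended Euclidean algorithm to find gcd.
We find integers such that 32*x0 + 33*y0 = 1

Step 3: Scale the particular solution.
Multiply by 4/1 = 4:
j = -4, k = 4

Step 4: Verify.
32*(-4) + 33*(4) = 4 = 4 ✓

j = -4, k = 4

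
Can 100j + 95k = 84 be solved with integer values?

Step 1: Compute gcd(100, 95).
gcd(100, 95) = 5

Step 2: Check divisibility.
Does 5 divide 84? 84 = 5 x 16 + 4, so no.

By the theorem on linear Diophantine equations, 100j + 95k = 84 has integer solutions if and only if gcd(100, 95) divides 84. Since 5 does not divide 84, no solutions exist.

No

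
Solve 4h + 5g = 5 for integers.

Step 1: Check solvability.
gcd(4, 5) = 1
Since 1 divides 5, solutions exist.

Step 2: Apply extended Euclidean algorithm to find gcd.
We find integers such that 4*x0 + 5*y0 = 1

Step 3: Scale the particular solution.
Multiply by 5/1 = 5:
h = -5, g = 5

Step 4: Verify.
4*(-5) + 5*(5) = 5 = 5 ✓

h = -5, g = 5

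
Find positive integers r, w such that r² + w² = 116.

Search for r with 116 - r² a perfect square.
r = 4: 116 - 4² = 116 - 16 = 100 = 10² ✓
So r = 4, w = 10.

r = 4, w = 10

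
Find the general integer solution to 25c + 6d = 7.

Step 1: Compute gcd(25, 6) = 1.
Since 1 divides 7, solutions exist.

Step 2: Find a particular solution using extended Euclidean algorithm.
We get c₀ = 7, d₀ = -28.
Check: 25*7 + 6*-28 = 7 = 7 ✓

Step 3: Write the general solution.
c = 7 + (6/1)t = 7 + 6t
d = -28 - (25/1)t = -28 - 25t
for any integer t.

c = 7 + 6t, d = -28 - 25t for integer t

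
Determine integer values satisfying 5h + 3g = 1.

Step 1: Check solvability.
gcd(5, 3) = 1
Since 1 divides 1, solutions exist.

Step 2: Apply extended Euclidean algorithm to find gcd.
We find integers such that 5*x0 + 3*y0 = 1

Step 3: Scale the particular solution.
Multiply by 1/1 = 1:
h = -1, g = 2

Step 4: Verify.
5*(-1) + 3*(2) = 1 = 1 ✓

h = -1, g = 2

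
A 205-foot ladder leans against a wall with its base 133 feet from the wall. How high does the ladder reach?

The ladder, wall, and ground form a right triangle with hypotenuse 205 and one leg 133.
By the Pythagorean theorem: h² = 205² - 133² = 42025 - 17689 = 24336
h = √24336 = 156 feet

156 feet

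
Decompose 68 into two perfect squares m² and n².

We need to find integers m, n > 0 such that m² + n² = 68.
Trying m = 2: n² = 68 - 2² = 68 - 4 = 64
n = 8
Check: 2² + 8² = 4 + 64 = 68 ✓

68 = 2² + 8²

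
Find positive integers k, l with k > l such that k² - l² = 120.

Factor: k² - l² = (k+l)(k-l) = 120.
We need two factors of 120 with the same parity.
Use k+l = 60 and k-l = 2 (product 60·2 = 120).
Adding: 2k = 62, so k = 31.
Subtracting: 2l = 58, so l = 29.
Check: 31² - 29² = 961 - 841 = 120 ✓

k = 31, l = 29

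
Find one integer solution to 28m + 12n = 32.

Step 1: Check solvability.
gcd(28, 12) = 4
Since 4 divides 32, solutions exist.

Step 2: Apply extended Euclidean algorithm to find gcd.
We find integers such that 28*x0 + 12*y0 = 4

Step 3: Scale the particular solution.
Multiply by 32/4 = 8:
m = 8, n = -16

Step 4: Verify.
28*(8) + 12*(-16) = 32 = 32 ✓

m = 8, n = -16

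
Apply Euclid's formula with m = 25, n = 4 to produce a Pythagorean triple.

a = m² - n² = 25² - 4² = 625 - 16 = 609
b = 2mn = 2·25·4 = 200
c = m² + n² = 625 + 16 = 641
Verify: 609² + 200² = 370881 + 40000 = 410881 = 641² ✓

(609, 200, 641)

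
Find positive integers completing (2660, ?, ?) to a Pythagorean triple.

We need the other leg and hypotenuse such that 2660² + x² = c².
Take x = 1728, c = 3172: 2660² + 1728² = 7075600 + 2985984 = 10061584 = 3172² ✓
Triple: (2660, 1728, 3172)

(2660, 1728, 3172)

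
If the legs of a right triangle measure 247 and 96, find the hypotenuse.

c² = a² + b² = 247² + 96² = 61009 + 9216 = 70225
c = 265

265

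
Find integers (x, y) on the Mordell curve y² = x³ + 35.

Try small integer x values and check whether x³ + 35 is a perfect square.
x = 1: x³ + 35 = 1³ + 35 = 1 + 35 = 36
Is 36 a perfect square? 6² = 36 ✓
So (x, y) = (1, -6) is a solution.

x = 1, y = -6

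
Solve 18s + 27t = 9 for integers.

Step 1: Check solvability.
gcd(18, 27) = 9
Since 9 divides 9, solutions exist.

Step 2: Apply extended Euclidean algorithm to find gcd.
We find integers such that 18*x0 + 27*y0 = 9

Step 3: Scale the particular solution.
Multiply by 9/9 = 1:
s = -1, t = 1

Step 4: Verify.
18*(-1) + 27*(1) = 9 = 9 ✓

s = -1, t = 1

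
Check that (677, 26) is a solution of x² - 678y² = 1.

Compute x² = 677² = 458329
Compute 678y² = 678·26² = 678·676 = 458328
x² - 678y² = 458329 - 458328 = 1
Since this equals 1, (677, 26) is a solution.

Yes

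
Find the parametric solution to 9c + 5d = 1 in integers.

Step 1: Compute gcd(9, 5) = 1.
Since 1 divides 1, solutions exist.

Step 2: Find a particular solution using extended Euclidean algorithm.
We get c₀ = -1, d₀ = 2.
Check: 9*-1 + 5*2 = 1 = 1 ✓

Step 3: Write the general solution.
c = -1 + (5/1)t = -1 + 5t
d = 2 - (9/1)t = 2 - 9t
for any integer t.

c = -1 + 5t, d = 2 - 9t for integer t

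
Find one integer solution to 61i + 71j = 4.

Step 1: Check solvability.
gcd(61, 71) = 1
Since 1 divides 4, solutions exist.

Step 2: Apply extended Euclidean algorithm to find gcd.
We find integers such that 61*x0 + 71*y0 = 1

Step 3: Scale the particular solution.
Multiply by 4/1 = 4:
i = 28, j = -24

Step 4: Verify.
61*(28) + 71*(-24) = 4 = 4 ✓

i = 28, j = -24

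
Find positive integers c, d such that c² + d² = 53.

Search for c with 53 - c² a perfect square.
c = 2: 53 - 2² = 53 - 4 = 49 = 7² ✓
So c = 2, d = 7.

c = 2, d = 7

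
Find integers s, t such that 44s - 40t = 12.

Step 1: Check solvability.
gcd(44, 40) = 4
Since 4 divides 12, solutions exist.

Step 2: Apply extended Euclidean algorithm to find gcd.
We find integers such that 44*x0 + 40*y0 = 4

Step 3: Scale the particular solution.
Multiply by 12/4 = 3:
s = 3, t = 3

Step 4: Verify.
44*(3) - 40*(3) = 12 = 12 ✓

s = 3, t = 3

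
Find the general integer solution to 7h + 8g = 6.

Step 1: Compute gcd(7, 8) = 1.
Since 1 divides 6, solutions exist.

Step 2: Find a particular solution using extended Euclidean algorithm.
We get h₀ = -6, g₀ = 6.
Check: 7*-6 + 8*6 = 6 = 6 ✓

Step 3: Write the general solution.
h = -6 + (8/1)t = -6 + 8t
g = 6 - (7/1)t = 6 - 7t
for any integer t.

h = -6 + 8t, g = 6 - 7t for integer t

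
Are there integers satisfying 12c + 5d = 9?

Step 1: Compute gcd(12, 5).
gcd(12, 5) = 1

Step 2: Check divisibility.
Does 1 divide 9? 9 = 1 x 9, so yes.

By the theorem on linear Diophantine equations, 12c + 5d = 9 has integer solutions if and only if gcd(12, 5) divides 9. Since 1 | 9, solutions exist.

Yes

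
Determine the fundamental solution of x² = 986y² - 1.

We need x² = 986y² - 1. Try successive y:
y = 1: x² = 986·1² - 1 = 985, not a perfect square
y = 2: x² = 986·2² - 1 = 3943, not a perfect square
y = 3: x² = 986·3² - 1 = 8873, not a perfect square
...
y = 5: x² = 986·5² - 1 = 24649 = 157² ✓
Check: 157² - 986·5² = 24649 - 24650 = -1 ✓

x = 157, y = 5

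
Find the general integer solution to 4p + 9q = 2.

Step 1: Compute gcd(4, 9) = 1.
Since 1 divides 2, solutions exist.

Step 2: Find a particular solution using extended Euclidean algorithm.
We get p₀ = -4, q₀ = 2.
Check: 4*-4 + 9*2 = 2 = 2 ✓

Step 3: Write the general solution.
p = -4 + (9/1)t = -4 + 9t
q = 2 - (4/1)t = 2 - 4t
for any integer t.

p = -4 + 9t, q = 2 - 4t for integer t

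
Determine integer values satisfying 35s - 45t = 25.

Step 1: Check solvability.
gcd(35, 45) = 5
Since 5 divides 25, solutions exist.

Step 2: Apply extended Euclidean algorithm to find gcd.
We find integers such that 35*x0 + 45*y0 = 5

Step 3: Scale the particular solution.
Multiply by 25/5 = 5:
s = 20, t = 15

Step 4: Verify.
35*(20) - 45*(15) = 25 = 25 ✓

s = 20, t = 15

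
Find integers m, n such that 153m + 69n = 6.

Step 1: Check solvability.
gcd(153, 69) = 3
Since 3 divides 6, solutions exist.

Step 2: Apply extended Euclidean algorithm to find gcd.
We find integers such that 153*x0 + 69*y0 = 3

Step 3: Scale the particular solution.
Multiply by 6/3 = 2:
m = -18, n = 40

Step 4: Verify.
153*(-18) + 69*(40) = 6 = 6 ✓

m = -18, n = 40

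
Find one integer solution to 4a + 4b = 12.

Step 1: Check solvability.
gcd(4, 4) = 4
Since 4 divides 12, solutions exist.

Step 2: Apply extended Euclidean algorithm to find gcd.
We find integers such that 4*x0 + 4*y0 = 4

Step 3: Scale the particular solution.
Multiply by 12/4 = 3:
a = 0, b = 3

Step 4: Verify.
4*(0) + 4*(3) = 12 = 12 ✓

a = 0, b = 3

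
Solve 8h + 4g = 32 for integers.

Step 1: Check solvability.
gcd(8, 4) = 4
Since 4 divides 32, solutions exist.

Step 2: Apply extended Euclidean algorithm to find gcd.
We find integers such that 8*x0 + 4*y0 = 4

Step 3: Scale the particular solution.
Multiply by 32/4 = 8:
h = 0, g = 8

Step 4: Verify.
8*(0) + 4*(8) = 32 = 32 ✓

h = 0, g = 8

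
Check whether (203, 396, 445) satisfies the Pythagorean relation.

Compute a² + b²:
203² + 396² = 41209 + 156816 = 198025
Compute c²:
445² = 198025
Since 198025 = 198025, it is a Pythagorean triple.

Yes, it is a Pythagorean triple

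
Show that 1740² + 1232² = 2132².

Compute a² + b² = 1740² + 1232² = 3027600 + 1517824 = 4545424
Compute c² = 2132² = 4545424
Since 4545424 = 4545424, confirmed.

Yes, it is a Pythagorean triple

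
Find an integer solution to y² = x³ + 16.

Try small integer x values and check whether x³ + 16 is a perfect square.
x = 0: x³ + 16 = 0³ + 16 = 0 + 16 = 16
Is 16 a perfect square? 4² = 16 ✓
So (x, y) = (0, 4) is a solution.

x = 0, y = 4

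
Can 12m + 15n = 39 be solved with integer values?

Step 1: Compute gcd(12, 15).
gcd(12, 15) = 3

Step 2: Check divisibility.
Does 3 divide 39? 39 = 3 x 13, so yes.

By the theorem on linear Diophantine equations, 12m + 15n = 39 has integer solutions if and only if gcd(12, 15) divides 39. Since 3 | 39, solutions exist.

Yes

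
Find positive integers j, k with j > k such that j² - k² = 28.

Factor: j² - k² = (j+k)(j-k) = 28.
We need two factors of 28 with the same parity.
Use j+k = 14 and j-k = 2 (product 14·2 = 28).
Adding: 2j = 16, so j = 8.
Subtracting: 2k = 12, so k = 6.
Check: 8² - 6² = 64 - 36 = 28 ✓

j = 8, k = 6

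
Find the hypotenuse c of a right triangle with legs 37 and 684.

c² = a² + b² = 37² + 684² = 1369 + 467856 = 469225
c = sqrt(469225) = 685

685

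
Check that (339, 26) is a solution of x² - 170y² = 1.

Compute x² = 339² = 114921
Compute 170y² = 170·26² = 170·676 = 114920
x² - 170y² = 114921 - 114920 = 1
Since this equals 1, (339, 26) is a solution.

Yes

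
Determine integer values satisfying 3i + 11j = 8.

Step 1: Check solvability.
gcd(3, 11) = 1
Since 1 divides 8, solutions exist.

Step 2: Apply extended Euclidean algorithm to find gcd.
We find integers such that 3*x0 + 11*y0 = 1

Step 3: Scale the particular solution.
Multiply by 8/1 = 8:
i = 32, j = -8

Step 4: Verify.
3*(32) + 11*(-8) = 8 = 8 ✓

i = 32, j = -8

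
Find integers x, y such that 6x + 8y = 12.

Step 1: Check solvability.
gcd(6, 8) = 2
Since 2 divides 12, solutions exist.

Step 2: Apply extended Euclidean algorithm to find gcd.
We find integers such that 6*x0 + 8*y0 = 2

Step 3: Scale the particular solution.
Multiply by 12/2 = 6:
x = -6, y = 6

Step 4: Verify.
6*(-6) + 8*(6) = 12 = 12 ✓

x = -6, y = 6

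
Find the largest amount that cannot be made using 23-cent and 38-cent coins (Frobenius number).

For two coprime denominations a and b, the Frobenius number (largest value not representable as a non-negative combination) is ab - a - b.
Here gcd(23, 38) = 1, so they are coprime.
F(23, 38) = 23·38 - 23 - 38 = 874 - 61 = 813

813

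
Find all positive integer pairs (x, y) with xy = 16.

The positive divisors of 16 are: 1, 2, 4, 8, 16.
Each divisor d gives the pair (d, 16/d):
(1, 16), (2, 8), (4, 4), (8, 2), (16, 1)

(1, 16), (2, 8), (4, 4), (8, 2), (16, 1)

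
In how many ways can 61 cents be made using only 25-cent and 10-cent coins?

We need non-negative integers (x, y) with 25x + 10y = 61.
For each x from 0 to 2, check if (61 - 25x) is a non-negative multiple of 10.
Solutions (x, y): none
Count: 0

0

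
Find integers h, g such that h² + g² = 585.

We need to find integers h, g > 0 such that h² + g² = 585.
Trying h = 3: g² = 585 - 3² = 585 - 9 = 576
g = 24
Check: 3² + 24² = 9 + 576 = 585 ✓

585 = 3² + 24²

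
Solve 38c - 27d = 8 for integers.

Step 1: Check solvability.
gcd(38, 27) = 1
Since 1 divides 8, solutions exist.

Step 2: Apply extended Euclidean algorithm to find gcd.
We find integers such that 38*x0 + 27*y0 = 1

Step 3: Scale the particular solution.
Multiply by 8/1 = 8:
c = 40, d = 56

Step 4: Verify.
38*(40) - 27*(56) = 8 = 8 ✓

c = 40, d = 56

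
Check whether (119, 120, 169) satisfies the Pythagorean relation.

Compute a² + b²:
119² + 120² = 14161 + 14400 = 28561
Compute c²:
169² = 28561
Since 28561 = 28561, it is a Pythagorean triple.

Yes, it is a Pythagorean triple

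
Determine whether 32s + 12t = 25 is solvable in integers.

Step 1: Compute gcd(32, 12).
gcd(32, 12) = 4

Step 2: Check divisibility.
Does 4 divide 25? 25 = 4 x 6 + 1, so no.

By the theorem on linear Diophantine equations, 32s + 12t = 25 has integer solutions if and only if gcd(32, 12) divides 25. Since 4 does not divide 25, no solutions exist.

No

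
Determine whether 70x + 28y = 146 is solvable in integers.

Step 1: Compute gcd(70, 28).
gcd(70, 28) = 14

Step 2: Check divisibility.
Does 14 divide 146? 146 = 14 x 10 + 6, so no.

By the theorem on linear Diophantine equations, 70x + 28y = 146 has integer solutions if and only if gcd(70, 28) divides 146. Since 14 does not divide 146, no solutions exist.

No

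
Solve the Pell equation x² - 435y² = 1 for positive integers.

We seek the smallest positive integers (x, y) with x² - 435y² = 1, i.e., x² = 435y² + 1.
Try successive y values:
y = 1: x² = 435·1² + 1 = 436, not a perfect square
y = 2: x² = 435·2² + 1 = 1741, not a perfect square
y = 3: x² = 435·3² + 1 = 3916, not a perfect square
... continuing the search (or via continued fractions) ...
y = 7: x² = 435·7² + 1 = 21316, x = 146 ✓

Verify: 146² - 435·7² = 21316 - 21315 = 1 ✓

x = 146, y = 7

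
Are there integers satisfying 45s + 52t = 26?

Step 1: Compute gcd(45, 52).
gcd(45, 52) = 1

Step 2: Check divisibility.
Does 1 divide 26? 26 = 1 x 26, so yes.

By the theorem on linear Diophantine equations, 45s + 52t = 26 has integer solutions if and only if gcd(45, 52) divides 26. Since 1 | 26, solutions exist.

Yes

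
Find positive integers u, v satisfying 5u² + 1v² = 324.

Try small values of u and check whether (324 - 5u²)/1 is a perfect square.
u = 8: 5·8² = 320, so 1v² = 324 - 320 = 4, giving v² = 4, v = 2.
Check: 5·8² + 1·2² = 320 + 4 = 324 ✓

u = 8, v = 2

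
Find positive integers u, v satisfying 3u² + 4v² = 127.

Try small values of u and check whether (127 - 3u²)/4 is a perfect square.
u = 3: 3·3² = 27, so 4v² = 127 - 27 = 100, giving v² = 25, v = 5.
Check: 3·3² + 4·5² = 27 + 100 = 127 ✓

u = 3, v = 5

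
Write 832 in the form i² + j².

We need to find integers i, j > 0 such that i² + j² = 832.
Trying i = 16: j² = 832 - 16² = 832 - 256 = 576
j = 24
Check: 16² + 24² = 256 + 576 = 832 ✓

832 = 16² + 24²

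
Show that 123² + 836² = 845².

Compute a² + b²:
123² + 836² = 15129 + 698896 = 714025
Compute c²:
845² = 714025
Since 714025 = 714025, it is a Pythagorean triple.

Yes, it is a Pythagorean triple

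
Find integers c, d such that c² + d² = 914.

We need to find integers c, d > 0 such that c² + d² = 914.
Trying c = 17: d² = 914 - 17² = 914 - 289 = 625
d = 25
Check: 17² + 25² = 289 + 625 = 914 ✓

914 = 17² + 25²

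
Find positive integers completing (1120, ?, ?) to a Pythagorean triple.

We need the other leg and hypotenuse such that 1120² + x² = c².
Take x = 1368, c = 1768: 1120² + 1368² = 1254400 + 1871424 = 3125824 = 1768² ✓
Triple: (1368, 1120, 1768)

(1368, 1120, 1768)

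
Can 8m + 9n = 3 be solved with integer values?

Step 1: Compute gcd(8, 9).
gcd(8, 9) = 1

Step 2: Check divisibility.
Does 1 divide 3? 3 = 1 x 3, so yes.

By the theorem on linear Diophantine equations, 8m + 9n = 3 has integer solutions if and only if gcd(8, 9) divides 3. Since 1 | 3, solutions exist.

Yes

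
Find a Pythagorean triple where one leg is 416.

We need the other leg and hypotenuse such that 416² + x² = c².
Take x = 210, c = 466: 416² + 210² = 173056 + 44100 = 217156 = 466² ✓
Triple: (210, 416, 466)

(210, 416, 466)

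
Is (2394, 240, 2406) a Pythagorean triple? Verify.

Compute a² + b² = 2394² + 240² = 5731236 + 57600 = 5788836
Compute c² = 2406² = 5788836
Since 5788836 = 5788836, confirmed.

Yes, it is a Pythagorean triple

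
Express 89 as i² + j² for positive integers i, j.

We need to find integers i, j > 0 such that i² + j² = 89.
Trying i = 5: j² = 89 - 5² = 89 - 25 = 64
j = 8
Check: 5² + 8² = 25 + 64 = 89 ✓

89 = 5² + 8²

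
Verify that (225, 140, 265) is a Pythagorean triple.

Compute a² + b²:
225² + 140² = 50625 + 19600 = 70225
Compute c²:
265² = 70225
Since 70225 = 70225, it is a Pythagorean triple.

Yes, it is a Pythagorean triple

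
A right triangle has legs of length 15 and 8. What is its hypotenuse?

c² = a² + b² = 15² + 8² = 225 + 64 = 289
c = 17

17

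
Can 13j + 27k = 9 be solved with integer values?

Step 1: Compute gcd(13, 27).
gcd(13, 27) = 1

Step 2: Check divisibility.
Does 1 divide 9? 9 = 1 x 9, so yes.

By the theorem on linear Diophantine equations, 13j + 27k = 9 has integer solutions if and only if gcd(13, 27) divides 9. Since 1 | 9, solutions exist.

Yes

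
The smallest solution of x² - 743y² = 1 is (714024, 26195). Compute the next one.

Solutions to x² - Dy² = 1 are generated by powers of (x₀ + y₀√D).
The next solution satisfies x₁ + y₁√743 = (x₀ + y₀√743)², giving:
x₁ = x₀² + 743y₀² = 714024² + 743·26195² = 509830272576 + 509830272575 = 1019660545151
y₁ = 2x₀y₀ = 2·714024·26195 = 37407717360

Verify: 1019660545151² - 743·37407717360² = 1039707627337634509612801 - 1039707627337634509612800 = 1 ✓

x = 1019660545151, y = 37407717360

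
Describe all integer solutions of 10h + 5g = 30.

Step 1: Compute gcd(10, 5) = 5.
Since 5 divides 30, solutions exist.

Step 2: Find a particular solution using extended Euclidean algorithm.
We get h₀ = 0, g₀ = 6.
Check: 10*0 + 5*6 = 30 = 30 ✓

Step 3: Write the general solution.
h = 0 + (5/5)t = 0 + 1t
g = 6 - (10/5)t = 6 - 2t
for any integer t.

h = 0 + 1t, g = 6 - 2t for integer t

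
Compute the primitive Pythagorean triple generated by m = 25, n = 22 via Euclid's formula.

a = m² - n² = 25² - 22² = 625 - 484 = 141
b = 2mn = 2·25·22 = 1100
c = m² + n² = 625 + 484 = 1109
Verify: 141² + 1100² = 19881 + 1210000 = 1229881 = 1109² ✓

(141, 1100, 1109)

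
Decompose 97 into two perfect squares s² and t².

We need to find integers s, t > 0 such that s² + t² = 97.
Trying s = 4: t² = 97 - 4² = 97 - 16 = 81
t = 9
Check: 4² + 9² = 16 + 81 = 97 ✓

97 = 4² + 9²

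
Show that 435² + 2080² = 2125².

Compute a² + b²:
435² + 2080² = 189225 + 4326400 = 4515625
Compute c²:
2125² = 4515625
Since 4515625 = 4515625, it is a Pythagorean triple.

Yes, it is a Pythagorean triple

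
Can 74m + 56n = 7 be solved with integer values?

Step 1: Compute gcd(74, 56).
gcd(74, 56) = 2

Step 2: Check divisibility.
Does 2 divide 7? 7 = 2 x 3 + 1, so no.

By the theorem on linear Diophantine equations, 74m + 56n = 7 has integer solutions if and only if gcd(74, 56) divides 7. Since 2 does not divide 7, no solutions exist.

No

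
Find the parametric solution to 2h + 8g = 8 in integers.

Step 1: Compute gcd(2, 8) = 2.
Since 2 divides 8, solutions exist.

Step 2: Find a particular solution using extended Euclidean algorithm.
We get h₀ = 4, g₀ = 0.
Check: 2*4 + 8*0 = 8 = 8 ✓

Step 3: Write the general solution.
h = 4 + (8/2)t = 4 + 4t
g = 0 - (2/2)t = 0 - 1t
for any integer t.

h = 4 + 4t, g = 0 - 1t for integer t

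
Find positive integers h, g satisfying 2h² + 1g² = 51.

Try small values of h and check whether (51 - 2h²)/1 is a perfect square.
h = 1: 2·1² = 2, so 1g² = 51 - 2 = 49, giving g² = 49, g = 7.
Check: 2·1² + 1·7² = 2 + 49 = 51 ✓

h = 1, g = 7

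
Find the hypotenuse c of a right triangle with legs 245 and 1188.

c² = a² + b² = 245² + 1188² = 60025 + 1411344 = 1471369
c = sqrt(1471369) = 1213

1213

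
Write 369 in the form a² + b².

We need to find integers a, b > 0 such that a² + b² = 369.
Trying a = 12: b² = 369 - 12² = 369 - 144 = 225
b = 15
Check: 12² + 15² = 144 + 225 = 369 ✓

369 = 12² + 15²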